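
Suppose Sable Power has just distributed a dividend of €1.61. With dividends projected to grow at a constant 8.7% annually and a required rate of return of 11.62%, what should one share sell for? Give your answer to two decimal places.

€59.93

Gordon growth model: P₀ = D₁/(r − g). D₁ = 1.61 × (1 + 0.087) = 1.7501.
P₀ = 1.7501 / (0.1162 − 0.087) = 1.7501 / 0.0292 = 59.9339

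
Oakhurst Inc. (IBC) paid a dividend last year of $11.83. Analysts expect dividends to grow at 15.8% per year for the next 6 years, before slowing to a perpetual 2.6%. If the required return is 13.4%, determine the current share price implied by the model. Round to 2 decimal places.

$203.86

Two-stage DDM. Project D₁…D_6 at 0.158, terminal growth 0.026, discount at r = 0.134.
D_1 = 13.6991
D_2 = 15.8636
D_3 = 18.3701
D_4 = 21.2725
D_5 = 24.6336
D_6 = 28.5257
Terminal value at t=6: TV = D_7/(r−g) = 29.2674/(0.134−0.026) = 270.9940
P₀ = 13.6991/(1+0.134)^1 + 15.8636/(1+0.134)^2 + 18.3701/(1+0.134)^3 + 21.2725/(1+0.134)^4 + 24.6336/(1+0.134)^5 + 28.5257/(1+0.134)^6 + 270.9940/(1+0.134)^6 = 203.8601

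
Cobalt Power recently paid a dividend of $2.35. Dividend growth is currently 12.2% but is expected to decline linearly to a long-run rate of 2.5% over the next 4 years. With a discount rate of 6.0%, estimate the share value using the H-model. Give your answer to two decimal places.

$81.85

H-model: P₀ = D₀[(1+g_L) + H(g_S−g_L)]/(r−g_L), with H = 4/2 = 2.
P₀ = 2.35 × [(1+0.025) + 2×(0.122−0.025)] / (0.06−0.025)
   = 2.35 × 1.2190 / 0.035 = 81.8471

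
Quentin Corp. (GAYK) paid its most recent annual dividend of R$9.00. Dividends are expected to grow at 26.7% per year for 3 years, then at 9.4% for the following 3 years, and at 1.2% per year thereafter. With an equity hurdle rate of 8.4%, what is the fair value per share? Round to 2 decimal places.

Three-stage DDM. Project D₁…D_6; terminal Gordon value at t=6 with g = 0.012; discount at r = 0.084.
D_1 = 11.4030
D_2 = 14.4476
D_3 = 18.3051
D_4 = 20.0258
D_5 = 21.9082
D_6 = 23.9676
TV_6 = 24.2552/(0.084−0.012) = 336.8778
P₀ = Σ Dₜ/(1+r)ᵗ + TV_6/(1+r)^6 = 288.7318

R$288.73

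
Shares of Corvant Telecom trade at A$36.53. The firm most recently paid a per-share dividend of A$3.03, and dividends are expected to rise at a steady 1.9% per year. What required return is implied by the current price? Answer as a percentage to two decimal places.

10.35%

Rearranging the constant-growth DDM: r = D₁/P₀ + g.
D₁ = 3.03 × (1 + 0.019) = 3.0876.
r = 3.0876 / 36.53 + 0.019 = 0.08452 + 0.019 = 0.10352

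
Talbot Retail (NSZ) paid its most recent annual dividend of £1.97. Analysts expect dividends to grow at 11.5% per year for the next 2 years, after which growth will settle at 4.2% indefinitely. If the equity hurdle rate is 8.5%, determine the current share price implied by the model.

Two-stage DDM. Project D₁…D_2 at 0.115, terminal growth 0.042, discount at r = 0.085.
D_1 = 2.1965
D_2 = 2.4492
Terminal value at t=2: TV = D_3/(r−g) = 2.5520/(0.085−0.042) = 59.3492
P₀ = 2.1965/(1+0.085)^1 + 2.4492/(1+0.085)^2 + 59.3492/(1+0.085)^2 = 54.5194

£54.52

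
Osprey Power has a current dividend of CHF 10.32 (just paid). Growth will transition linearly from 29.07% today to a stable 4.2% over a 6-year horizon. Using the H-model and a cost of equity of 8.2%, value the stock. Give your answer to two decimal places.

H-model: P₀ = D₀[(1+g_L) + H(g_S−g_L)]/(r−g_L), with H = 6/2 = 3.
P₀ = 10.32 × [(1+0.042) + 3×(0.2907−0.042)] / (0.082−0.042)
   = 10.32 × 1.7881 / 0.04 = 461.3298

CHF 461.33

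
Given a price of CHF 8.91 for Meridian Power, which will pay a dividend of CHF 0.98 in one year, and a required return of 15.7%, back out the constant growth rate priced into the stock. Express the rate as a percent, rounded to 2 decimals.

4.70%

From P₀ = D₁/(r − g), the implied growth is g = r − D₁/P₀.
g = 0.157 − 0.98/8.91 = 0.157 − 0.10999 = 0.04701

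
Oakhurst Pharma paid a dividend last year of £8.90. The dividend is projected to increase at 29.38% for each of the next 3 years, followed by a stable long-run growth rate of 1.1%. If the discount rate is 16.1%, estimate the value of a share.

£116.30

Two-stage DDM. Project D₁…D_3 at 0.2938, terminal growth 0.011, discount at r = 0.161.
D_1 = 11.5148
D_2 = 14.8979
D_3 = 19.2749
Terminal value at t=3: TV = D_4/(r−g) = 19.4869/(0.161−0.011) = 129.9126
P₀ = 11.5148/(1+0.161)^1 + 14.8979/(1+0.161)^2 + 19.2749/(1+0.161)^3 + 129.9126/(1+0.161)^3 = 116.3019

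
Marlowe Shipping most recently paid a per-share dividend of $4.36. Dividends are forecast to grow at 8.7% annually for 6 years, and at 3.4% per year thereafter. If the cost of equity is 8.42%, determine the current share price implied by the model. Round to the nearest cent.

$117.60

Two-stage DDM. Project D₁…D_6 at 0.087, terminal growth 0.034, discount at r = 0.0842.
D_1 = 4.7393
D_2 = 5.1516
D_3 = 5.5998
D_4 = 6.0870
D_5 = 6.6166
D_6 = 7.1922
Terminal value at t=6: TV = D_7/(r−g) = 7.4368/(0.0842−0.034) = 148.1428
P₀ = 4.7393/(1+0.0842)^1 + 5.1516/(1+0.0842)^2 + 5.5998/(1+0.0842)^3 + 6.0870/(1+0.0842)^4 + 6.6166/(1+0.0842)^5 + 7.1922/(1+0.0842)^6 + 148.1428/(1+0.0842)^6 = 117.6036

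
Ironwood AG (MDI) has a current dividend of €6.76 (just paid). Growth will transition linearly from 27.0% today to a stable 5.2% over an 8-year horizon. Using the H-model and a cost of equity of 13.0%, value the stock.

€166.75

H-model: P₀ = D₀[(1+g_L) + H(g_S−g_L)]/(r−g_L), with H = 8/2 = 4.
P₀ = 6.76 × [(1+0.052) + 4×(0.27−0.052)] / (0.13−0.052)
   = 6.76 × 1.9240 / 0.078 = 166.7467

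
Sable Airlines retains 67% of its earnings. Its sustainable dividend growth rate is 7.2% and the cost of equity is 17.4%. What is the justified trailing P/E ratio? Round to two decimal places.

3.47

Payout ratio b = 1 − 0.67 = 0.33.
Justified trailing P/E = b(1+g)/(r−g) = 0.33×(1+0.072)/(0.174−0.072) = 3.4682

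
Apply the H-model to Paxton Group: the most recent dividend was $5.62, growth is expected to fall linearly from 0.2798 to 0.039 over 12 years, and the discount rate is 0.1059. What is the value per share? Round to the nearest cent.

H-model: P₀ = D₀[(1+g_L) + H(g_S−g_L)]/(r−g_L), with H = 12/2 = 6.
P₀ = 5.62 × [(1+0.039) + 6×(0.2798−0.039)] / (0.1059−0.039)
   = 5.62 × 2.4838 / 0.0669 = 208.6541

$208.65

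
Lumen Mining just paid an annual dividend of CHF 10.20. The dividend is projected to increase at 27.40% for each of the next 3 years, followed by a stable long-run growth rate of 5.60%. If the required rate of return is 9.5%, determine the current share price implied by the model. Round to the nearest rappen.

Two-stage DDM. Project D₁…D_3 at 0.274, terminal growth 0.056, discount at r = 0.095.
D_1 = 12.9948
D_2 = 16.5554
D_3 = 21.0915
Terminal value at t=3: TV = D_4/(r−g) = 22.2727/(0.095−0.056) = 571.0942
P₀ = 12.9948/(1+0.095)^1 + 16.5554/(1+0.095)^2 + 21.0915/(1+0.095)^3 + 571.0942/(1+0.095)^3 = 476.7153

CHF 476.72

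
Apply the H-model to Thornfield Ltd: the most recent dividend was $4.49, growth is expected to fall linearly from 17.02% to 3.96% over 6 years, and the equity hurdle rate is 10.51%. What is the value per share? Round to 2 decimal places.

H-model: P₀ = D₀[(1+g_L) + H(g_S−g_L)]/(r−g_L), with H = 6/2 = 3.
P₀ = 4.49 × [(1+0.0396) + 3×(0.1702−0.0396)] / (0.1051−0.0396)
   = 4.49 × 1.4314 / 0.0655 = 98.1219

$98.12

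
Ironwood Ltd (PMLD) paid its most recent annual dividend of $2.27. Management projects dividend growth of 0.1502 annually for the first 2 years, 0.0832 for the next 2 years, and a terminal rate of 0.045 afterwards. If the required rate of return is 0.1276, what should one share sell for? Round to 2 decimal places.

$36.70

Three-stage DDM. Project D₁…D_4; terminal Gordon value at t=4 with g = 0.045; discount at r = 0.1276.
D_1 = 2.6110
D_2 = 3.0031
D_3 = 3.2530
D_4 = 3.5236
TV_4 = 3.6822/(0.1276−0.045) = 44.5786
P₀ = Σ Dₜ/(1+r)ᵗ + TV_4/(1+r)^4 = 36.7003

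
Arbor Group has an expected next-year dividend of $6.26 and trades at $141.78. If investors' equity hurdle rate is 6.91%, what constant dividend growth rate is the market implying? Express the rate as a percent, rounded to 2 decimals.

2.49%

From P₀ = D₁/(r − g), the implied growth is g = r − D₁/P₀.
g = 0.0691 − 6.26/141.78 = 0.0691 − 0.04415 = 0.02495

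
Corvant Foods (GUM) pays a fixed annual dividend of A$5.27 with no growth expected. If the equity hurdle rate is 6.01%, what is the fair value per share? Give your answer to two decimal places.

A$87.69

Zero-growth DDM (perpetuity): P₀ = D/r = 5.27 / 0.0601 = 87.6872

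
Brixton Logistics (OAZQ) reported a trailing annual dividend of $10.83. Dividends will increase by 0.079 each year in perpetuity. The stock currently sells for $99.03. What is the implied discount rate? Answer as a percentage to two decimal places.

Rearranging the constant-growth DDM: r = D₁/P₀ + g.
D₁ = 10.83 × (1 + 0.079) = 11.6856.
r = 11.6856 / 99.03 + 0.079 = 0.11800 + 0.079 = 0.19700

19.70%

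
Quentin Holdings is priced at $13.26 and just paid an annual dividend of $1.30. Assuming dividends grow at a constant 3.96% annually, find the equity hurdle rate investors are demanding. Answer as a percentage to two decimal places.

Rearranging the constant-growth DDM: r = D₁/P₀ + g.
D₁ = 1.30 × (1 + 0.0396) = 1.3515.
r = 1.3515 / 13.26 + 0.0396 = 0.10192 + 0.0396 = 0.14152

14.15%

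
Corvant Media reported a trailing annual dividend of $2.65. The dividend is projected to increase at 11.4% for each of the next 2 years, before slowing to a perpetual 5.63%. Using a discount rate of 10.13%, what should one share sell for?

Two-stage DDM. Project D₁…D_2 at 0.114, terminal growth 0.0563, discount at r = 0.1013.
D_1 = 2.9521
D_2 = 3.2886
Terminal value at t=2: TV = D_3/(r−g) = 3.4738/(0.1013−0.0563) = 77.1953
P₀ = 2.9521/(1+0.1013)^1 + 3.2886/(1+0.1013)^2 + 77.1953/(1+0.1013)^2 = 69.0393

$69.04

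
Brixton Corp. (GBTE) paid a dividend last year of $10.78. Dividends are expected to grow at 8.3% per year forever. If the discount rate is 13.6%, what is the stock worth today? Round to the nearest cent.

$220.28

Gordon growth model: P₀ = D₁/(r − g). D₁ = 10.78 × (1 + 0.083) = 11.6747.
P₀ = 11.6747 / (0.136 − 0.083) = 11.6747 / 0.053 = 220.2781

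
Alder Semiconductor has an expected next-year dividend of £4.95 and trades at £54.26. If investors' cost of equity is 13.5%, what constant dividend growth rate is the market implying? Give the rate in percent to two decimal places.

4.38%

From P₀ = D₁/(r − g), the implied growth is g = r − D₁/P₀.
g = 0.135 − 4.95/54.26 = 0.135 − 0.09123 = 0.04377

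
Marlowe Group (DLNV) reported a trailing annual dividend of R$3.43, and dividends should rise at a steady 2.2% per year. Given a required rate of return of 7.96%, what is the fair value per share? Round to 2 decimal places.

Gordon growth model: P₀ = D₁/(r − g). D₁ = 3.43 × (1 + 0.022) = 3.5055.
P₀ = 3.5055 / (0.0796 − 0.022) = 3.5055 / 0.0576 = 60.8587

R$60.86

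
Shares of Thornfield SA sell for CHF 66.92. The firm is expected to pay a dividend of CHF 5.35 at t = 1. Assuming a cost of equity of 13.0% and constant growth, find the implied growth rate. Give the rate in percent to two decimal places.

5.01%

From P₀ = D₁/(r − g), the implied growth is g = r − D₁/P₀.
g = 0.13 − 5.35/66.92 = 0.13 − 0.07995 = 0.05005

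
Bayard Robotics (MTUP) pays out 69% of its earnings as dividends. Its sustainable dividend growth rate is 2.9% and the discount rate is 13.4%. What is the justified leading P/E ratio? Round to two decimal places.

6.57

Justified leading P/E = b/(r−g) = 0.69/(0.134−0.029) = 6.5714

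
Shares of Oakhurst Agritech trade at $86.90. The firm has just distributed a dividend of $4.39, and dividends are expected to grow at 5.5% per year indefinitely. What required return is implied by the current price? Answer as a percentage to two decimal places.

10.83%

Rearranging the constant-growth DDM: r = D₁/P₀ + g.
D₁ = 4.39 × (1 + 0.055) = 4.6314.
r = 4.6314 / 86.90 + 0.055 = 0.05330 + 0.055 = 0.10830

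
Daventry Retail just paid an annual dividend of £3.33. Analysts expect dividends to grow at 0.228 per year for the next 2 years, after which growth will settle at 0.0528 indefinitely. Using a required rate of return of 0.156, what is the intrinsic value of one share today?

£45.63

Two-stage DDM. Project D₁…D_2 at 0.228, terminal growth 0.0528, discount at r = 0.156.
D_1 = 4.0892
D_2 = 5.0216
Terminal value at t=2: TV = D_3/(r−g) = 5.2867/(0.156−0.0528) = 51.2280
P₀ = 4.0892/(1+0.156)^1 + 5.0216/(1+0.156)^2 + 51.2280/(1+0.156)^2 = 45.6298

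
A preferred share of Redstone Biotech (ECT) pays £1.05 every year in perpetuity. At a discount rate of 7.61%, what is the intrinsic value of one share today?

Zero-growth DDM (perpetuity): P₀ = D/r = 1.05 / 0.0761 = 13.7976

£13.80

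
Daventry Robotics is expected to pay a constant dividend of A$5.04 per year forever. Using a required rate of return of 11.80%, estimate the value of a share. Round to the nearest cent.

A$42.71

Zero-growth DDM (perpetuity): P₀ = D/r = 5.04 / 0.118 = 42.7119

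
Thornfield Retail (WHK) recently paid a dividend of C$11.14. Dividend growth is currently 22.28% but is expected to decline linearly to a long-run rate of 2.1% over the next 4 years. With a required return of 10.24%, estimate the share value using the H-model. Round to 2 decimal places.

H-model: P₀ = D₀[(1+g_L) + H(g_S−g_L)]/(r−g_L), with H = 4/2 = 2.
P₀ = 11.14 × [(1+0.021) + 2×(0.2228−0.021)] / (0.1024−0.021)
   = 11.14 × 1.4246 / 0.0814 = 194.9637

C$194.96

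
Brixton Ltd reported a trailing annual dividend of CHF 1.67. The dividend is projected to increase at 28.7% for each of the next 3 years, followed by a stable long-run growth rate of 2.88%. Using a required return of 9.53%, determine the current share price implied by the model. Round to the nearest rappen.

Two-stage DDM. Project D₁…D_3 at 0.287, terminal growth 0.0288, discount at r = 0.0953.
D_1 = 2.1493
D_2 = 2.7661
D_3 = 3.5600
Terminal value at t=3: TV = D_4/(r−g) = 3.6625/(0.0953−0.0288) = 55.0759
P₀ = 2.1493/(1+0.0953)^1 + 2.7661/(1+0.0953)^2 + 3.5600/(1+0.0953)^3 + 55.0759/(1+0.0953)^3 = 48.8916

CHF 48.89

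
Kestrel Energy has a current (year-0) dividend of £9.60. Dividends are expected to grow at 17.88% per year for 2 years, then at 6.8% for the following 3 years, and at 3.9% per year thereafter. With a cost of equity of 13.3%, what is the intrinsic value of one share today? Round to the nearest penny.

£144.32

Three-stage DDM. Project D₁…D_5; terminal Gordon value at t=5 with g = 0.039; discount at r = 0.133.
D_1 = 11.3165
D_2 = 13.3399
D_3 = 14.2470
D_4 = 15.2158
D_5 = 16.2504
TV_5 = 16.8842/(0.133−0.039) = 179.6193
P₀ = Σ Dₜ/(1+r)ᵗ + TV_5/(1+r)^5 = 144.3194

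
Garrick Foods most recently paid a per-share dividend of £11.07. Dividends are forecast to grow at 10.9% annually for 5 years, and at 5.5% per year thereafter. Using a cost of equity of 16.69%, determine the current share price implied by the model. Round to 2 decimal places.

£128.56

Two-stage DDM. Project D₁…D_5 at 0.109, terminal growth 0.055, discount at r = 0.1669.
D_1 = 12.2766
D_2 = 13.6148
D_3 = 15.0988
D_4 = 16.7446
D_5 = 18.5697
Terminal value at t=5: TV = D_6/(r−g) = 19.5911/(0.1669−0.055) = 175.0764
P₀ = 12.2766/(1+0.1669)^1 + 13.6148/(1+0.1669)^2 + 15.0988/(1+0.1669)^3 + 16.7446/(1+0.1669)^4 + 18.5697/(1+0.1669)^5 + 175.0764/(1+0.1669)^5 = 128.5567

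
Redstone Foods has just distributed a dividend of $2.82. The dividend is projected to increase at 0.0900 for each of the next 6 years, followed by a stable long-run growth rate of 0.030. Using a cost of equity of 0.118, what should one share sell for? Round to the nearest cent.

$43.84

Two-stage DDM. Project D₁…D_6 at 0.09, terminal growth 0.03, discount at r = 0.118.
D_1 = 3.0738
D_2 = 3.3504
D_3 = 3.6520
D_4 = 3.9807
D_5 = 4.3389
D_6 = 4.7294
Terminal value at t=6: TV = D_7/(r−g) = 4.8713/(0.118−0.03) = 55.3557
P₀ = 3.0738/(1+0.118)^1 + 3.3504/(1+0.118)^2 + 3.6520/(1+0.118)^3 + 3.9807/(1+0.118)^4 + 4.3389/(1+0.118)^5 + 4.7294/(1+0.118)^6 + 55.3557/(1+0.118)^6 = 43.8445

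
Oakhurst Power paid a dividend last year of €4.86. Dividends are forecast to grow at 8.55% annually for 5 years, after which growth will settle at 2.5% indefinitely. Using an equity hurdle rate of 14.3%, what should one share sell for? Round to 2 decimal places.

Two-stage DDM. Project D₁…D_5 at 0.0855, terminal growth 0.025, discount at r = 0.143.
D_1 = 5.2755
D_2 = 5.7266
D_3 = 6.2162
D_4 = 6.7477
D_5 = 7.3246
Terminal value at t=5: TV = D_6/(r−g) = 7.5077/(0.143−0.025) = 63.6249
P₀ = 5.2755/(1+0.143)^1 + 5.7266/(1+0.143)^2 + 6.2162/(1+0.143)^3 + 6.7477/(1+0.143)^4 + 7.3246/(1+0.143)^5 + 63.6249/(1+0.143)^5 = 53.4830

€53.48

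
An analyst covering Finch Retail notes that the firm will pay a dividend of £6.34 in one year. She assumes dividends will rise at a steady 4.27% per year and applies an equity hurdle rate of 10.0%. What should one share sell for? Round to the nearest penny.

Gordon growth model: P₀ = D₁/(r − g), with D₁ = 6.34 given directly.
P₀ = 6.3400 / (0.1 − 0.0427) = 6.3400 / 0.0573 = 110.6457

£110.65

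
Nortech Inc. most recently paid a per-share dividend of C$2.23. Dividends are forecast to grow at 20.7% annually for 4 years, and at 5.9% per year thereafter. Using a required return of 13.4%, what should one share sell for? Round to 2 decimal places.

C$50.86

Two-stage DDM. Project D₁…D_4 at 0.207, terminal growth 0.059, discount at r = 0.134.
D_1 = 2.6916
D_2 = 3.2488
D_3 = 3.9213
D_4 = 4.7330
Terminal value at t=4: TV = D_5/(r−g) = 5.0122/(0.134−0.059) = 66.8296
P₀ = 2.6916/(1+0.134)^1 + 3.2488/(1+0.134)^2 + 3.9213/(1+0.134)^3 + 4.7330/(1+0.134)^4 + 66.8296/(1+0.134)^4 = 50.8635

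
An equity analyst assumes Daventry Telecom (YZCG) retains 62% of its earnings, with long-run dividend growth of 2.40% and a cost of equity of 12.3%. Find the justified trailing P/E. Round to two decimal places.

Payout ratio b = 1 − 0.62 = 0.38.
Justified trailing P/E = b(1+g)/(r−g) = 0.38×(1+0.024)/(0.123−0.024) = 3.9305

3.93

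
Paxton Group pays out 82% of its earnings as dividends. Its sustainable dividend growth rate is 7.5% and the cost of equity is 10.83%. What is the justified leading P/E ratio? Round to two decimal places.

Justified leading P/E = b/(r−g) = 0.82/(0.1083−0.075) = 24.6246

24.62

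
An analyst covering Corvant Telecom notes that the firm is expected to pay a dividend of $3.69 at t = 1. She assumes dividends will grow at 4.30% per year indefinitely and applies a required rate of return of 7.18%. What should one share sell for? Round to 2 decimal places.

$128.12

Gordon growth model: P₀ = D₁/(r − g), with D₁ = 3.69 given directly.
P₀ = 3.6900 / (0.0718 − 0.043) = 3.6900 / 0.0288 = 128.1250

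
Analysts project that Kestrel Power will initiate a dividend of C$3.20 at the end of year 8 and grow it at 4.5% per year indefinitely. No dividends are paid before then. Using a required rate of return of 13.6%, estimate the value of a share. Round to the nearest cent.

C$14.40

Deferred-dividend DDM. At t=7 the remaining stream is a growing perpetuity with first payment D_8 = 3.20.
V_7 = D_8/(r−g) = 3.20/(0.136−0.045) = 35.1648
P₀ = V_7/(1+r)^7 = 35.1648/(1+0.136)^7 = 14.4032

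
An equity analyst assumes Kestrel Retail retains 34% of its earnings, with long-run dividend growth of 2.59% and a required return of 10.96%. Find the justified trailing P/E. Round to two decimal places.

8.09

Payout ratio b = 1 − 0.34 = 0.66.
Justified trailing P/E = b(1+g)/(r−g) = 0.66×(1+0.0259)/(0.1096−0.0259) = 8.0895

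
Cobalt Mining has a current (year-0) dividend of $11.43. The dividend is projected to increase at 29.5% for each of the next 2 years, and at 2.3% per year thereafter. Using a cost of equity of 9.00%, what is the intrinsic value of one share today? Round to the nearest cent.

$276.05

Two-stage DDM. Project D₁…D_2 at 0.295, terminal growth 0.023, discount at r = 0.09.
D_1 = 14.8018
D_2 = 19.1684
Terminal value at t=2: TV = D_3/(r−g) = 19.6093/(0.09−0.023) = 292.6757
P₀ = 14.8018/(1+0.09)^1 + 19.1684/(1+0.09)^2 + 292.6757/(1+0.09)^2 = 276.0526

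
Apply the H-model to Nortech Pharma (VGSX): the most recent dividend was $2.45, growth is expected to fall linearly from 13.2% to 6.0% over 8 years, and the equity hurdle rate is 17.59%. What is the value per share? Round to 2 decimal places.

$28.50

H-model: P₀ = D₀[(1+g_L) + H(g_S−g_L)]/(r−g_L), with H = 8/2 = 4.
P₀ = 2.45 × [(1+0.06) + 4×(0.132−0.06)] / (0.1759−0.06)
   = 2.45 × 1.3480 / 0.1159 = 28.4953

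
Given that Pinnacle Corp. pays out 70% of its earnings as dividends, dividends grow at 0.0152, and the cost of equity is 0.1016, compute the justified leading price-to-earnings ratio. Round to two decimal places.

8.10

Justified leading P/E = b/(r−g) = 0.70/(0.1016−0.0152) = 8.1019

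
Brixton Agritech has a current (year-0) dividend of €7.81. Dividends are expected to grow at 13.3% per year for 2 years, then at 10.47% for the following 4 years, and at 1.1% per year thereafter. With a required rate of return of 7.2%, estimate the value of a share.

Three-stage DDM. Project D₁…D_6; terminal Gordon value at t=6 with g = 0.011; discount at r = 0.072.
D_1 = 8.8487
D_2 = 10.0256
D_3 = 11.0753
D_4 = 12.2349
D_5 = 13.5159
D_6 = 14.9310
TV_6 = 15.0952/(0.072−0.011) = 247.4626
P₀ = Σ Dₜ/(1+r)ᵗ + TV_6/(1+r)^6 = 217.6761

€217.68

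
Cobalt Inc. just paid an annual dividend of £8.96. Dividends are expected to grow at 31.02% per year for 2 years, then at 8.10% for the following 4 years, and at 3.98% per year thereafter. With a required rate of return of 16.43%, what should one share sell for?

Three-stage DDM. Project D₁…D_6; terminal Gordon value at t=6 with g = 0.0398; discount at r = 0.1643.
D_1 = 11.7394
D_2 = 15.3810
D_3 = 16.6268
D_4 = 17.9736
D_5 = 19.4294
D_6 = 21.0032
TV_6 = 21.8392/(0.1643−0.0398) = 175.4149
P₀ = Σ Dₜ/(1+r)ᵗ + TV_6/(1+r)^6 = 129.6737

£129.67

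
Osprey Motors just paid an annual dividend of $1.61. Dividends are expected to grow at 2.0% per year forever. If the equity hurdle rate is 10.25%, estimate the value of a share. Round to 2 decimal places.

Gordon growth model: P₀ = D₁/(r − g). D₁ = 1.61 × (1 + 0.02) = 1.6422.
P₀ = 1.6422 / (0.1025 − 0.02) = 1.6422 / 0.0825 = 19.9055

$19.91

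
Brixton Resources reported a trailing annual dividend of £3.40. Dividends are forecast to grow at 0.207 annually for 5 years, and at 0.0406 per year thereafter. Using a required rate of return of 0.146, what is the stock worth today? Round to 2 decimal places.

£63.42

Two-stage DDM. Project D₁…D_5 at 0.207, terminal growth 0.0406, discount at r = 0.146.
D_1 = 4.1038
D_2 = 4.9533
D_3 = 5.9786
D_4 = 7.2162
D_5 = 8.7099
Terminal value at t=5: TV = D_6/(r−g) = 9.0636/(0.146−0.0406) = 85.9921
P₀ = 4.1038/(1+0.146)^1 + 4.9533/(1+0.146)^2 + 5.9786/(1+0.146)^3 + 7.2162/(1+0.146)^4 + 8.7099/(1+0.146)^5 + 85.9921/(1+0.146)^5 = 63.4198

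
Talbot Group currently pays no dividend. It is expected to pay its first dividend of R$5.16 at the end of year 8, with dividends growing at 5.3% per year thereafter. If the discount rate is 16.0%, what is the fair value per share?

R$17.06

Deferred-dividend DDM. At t=7 the remaining stream is a growing perpetuity with first payment D_8 = 5.16.
V_7 = D_8/(r−g) = 5.16/(0.16−0.053) = 48.2243
P₀ = V_7/(1+r)^7 = 48.2243/(1+0.16)^7 = 17.0632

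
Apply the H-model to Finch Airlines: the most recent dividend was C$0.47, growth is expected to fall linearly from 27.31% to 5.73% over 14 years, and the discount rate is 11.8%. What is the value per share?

C$19.88

H-model: P₀ = D₀[(1+g_L) + H(g_S−g_L)]/(r−g_L), with H = 14/2 = 7.
P₀ = 0.47 × [(1+0.0573) + 7×(0.2731−0.0573)] / (0.118−0.0573)
   = 0.47 × 2.5679 / 0.0607 = 19.8832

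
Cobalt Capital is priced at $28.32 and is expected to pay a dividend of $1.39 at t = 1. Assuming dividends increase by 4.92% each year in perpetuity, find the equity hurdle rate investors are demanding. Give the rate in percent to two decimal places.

Rearranging the constant-growth DDM: r = D₁/P₀ + g.
r = 1.3900 / 28.32 + 0.0492 = 0.04908 + 0.0492 = 0.09828

9.83%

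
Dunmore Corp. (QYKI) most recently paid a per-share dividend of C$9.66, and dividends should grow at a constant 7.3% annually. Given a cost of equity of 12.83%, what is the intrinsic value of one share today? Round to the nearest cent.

Gordon growth model: P₀ = D₁/(r − g). D₁ = 9.66 × (1 + 0.073) = 10.3652.
P₀ = 10.3652 / (0.1283 − 0.073) = 10.3652 / 0.0553 = 187.4354

C$187.44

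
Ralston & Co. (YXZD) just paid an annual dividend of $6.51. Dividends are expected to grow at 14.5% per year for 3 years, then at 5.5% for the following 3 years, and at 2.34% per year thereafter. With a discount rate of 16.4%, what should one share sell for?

$67.80

Three-stage DDM. Project D₁…D_6; terminal Gordon value at t=6 with g = 0.0234; discount at r = 0.164.
D_1 = 7.4539
D_2 = 8.5348
D_3 = 9.7723
D_4 = 10.3098
D_5 = 10.8768
D_6 = 11.4751
TV_6 = 11.7436/(0.164−0.0234) = 83.5247
P₀ = Σ Dₜ/(1+r)ᵗ + TV_6/(1+r)^6 = 67.8005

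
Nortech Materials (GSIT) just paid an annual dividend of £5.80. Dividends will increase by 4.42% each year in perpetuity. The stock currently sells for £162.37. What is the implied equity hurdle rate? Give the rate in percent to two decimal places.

8.15%

Rearranging the constant-growth DDM: r = D₁/P₀ + g.
D₁ = 5.80 × (1 + 0.0442) = 6.0564.
r = 6.0564 / 162.37 + 0.0442 = 0.03730 + 0.0442 = 0.08150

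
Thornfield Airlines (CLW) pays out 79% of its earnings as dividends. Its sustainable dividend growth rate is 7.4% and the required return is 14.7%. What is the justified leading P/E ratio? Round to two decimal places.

Justified leading P/E = b/(r−g) = 0.79/(0.147−0.074) = 10.8219

10.82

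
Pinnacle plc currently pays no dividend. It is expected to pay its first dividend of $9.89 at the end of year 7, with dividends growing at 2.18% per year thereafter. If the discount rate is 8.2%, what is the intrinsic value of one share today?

$102.38

Deferred-dividend DDM. At t=6 the remaining stream is a growing perpetuity with first payment D_7 = 9.89.
V_6 = D_7/(r−g) = 9.89/(0.082−0.0218) = 164.2857
P₀ = V_6/(1+r)^6 = 164.2857/(1+0.082)^6 = 102.3850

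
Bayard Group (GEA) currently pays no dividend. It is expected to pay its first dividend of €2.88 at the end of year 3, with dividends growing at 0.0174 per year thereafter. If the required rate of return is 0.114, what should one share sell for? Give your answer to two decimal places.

Deferred-dividend DDM. At t=2 the remaining stream is a growing perpetuity with first payment D_3 = 2.88.
V_2 = D_3/(r−g) = 2.88/(0.114−0.0174) = 29.8137
P₀ = V_2/(1+r)^2 = 29.8137/(1+0.114)^2 = 24.0240

€24.02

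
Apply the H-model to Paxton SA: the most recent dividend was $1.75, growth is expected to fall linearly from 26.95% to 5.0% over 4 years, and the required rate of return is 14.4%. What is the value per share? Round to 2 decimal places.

H-model: P₀ = D₀[(1+g_L) + H(g_S−g_L)]/(r−g_L), with H = 4/2 = 2.
P₀ = 1.75 × [(1+0.05) + 2×(0.2695−0.05)] / (0.144−0.05)
   = 1.75 × 1.4890 / 0.094 = 27.7207

$27.72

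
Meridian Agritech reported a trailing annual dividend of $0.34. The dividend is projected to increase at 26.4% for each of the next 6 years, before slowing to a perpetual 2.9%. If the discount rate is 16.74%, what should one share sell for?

$6.79

Two-stage DDM. Project D₁…D_6 at 0.264, terminal growth 0.029, discount at r = 0.1674.
D_1 = 0.4298
D_2 = 0.5432
D_3 = 0.6866
D_4 = 0.8679
D_5 = 1.0970
D_6 = 1.3866
Terminal value at t=6: TV = D_7/(r−g) = 1.4268/(0.1674−0.029) = 10.3096
P₀ = 0.4298/(1+0.1674)^1 + 0.5432/(1+0.1674)^2 + 0.6866/(1+0.1674)^3 + 0.8679/(1+0.1674)^4 + 1.0970/(1+0.1674)^5 + 1.3866/(1+0.1674)^6 + 10.3096/(1+0.1674)^6 = 6.7925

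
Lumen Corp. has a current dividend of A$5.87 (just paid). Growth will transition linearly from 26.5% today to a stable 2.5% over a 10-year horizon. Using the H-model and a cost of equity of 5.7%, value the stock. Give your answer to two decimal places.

A$408.15

H-model: P₀ = D₀[(1+g_L) + H(g_S−g_L)]/(r−g_L), with H = 10/2 = 5.
P₀ = 5.87 × [(1+0.025) + 5×(0.265−0.025)] / (0.057−0.025)
   = 5.87 × 2.2250 / 0.032 = 408.1484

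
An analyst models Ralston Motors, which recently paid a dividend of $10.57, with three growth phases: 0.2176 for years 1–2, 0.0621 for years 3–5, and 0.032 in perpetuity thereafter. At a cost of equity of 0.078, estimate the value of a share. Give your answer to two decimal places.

Three-stage DDM. Project D₁…D_5; terminal Gordon value at t=5 with g = 0.032; discount at r = 0.078.
D_1 = 12.8700
D_2 = 15.6706
D_3 = 16.6437
D_4 = 17.6773
D_5 = 18.7750
TV_5 = 19.3758/(0.078−0.032) = 421.2136
P₀ = Σ Dₜ/(1+r)ᵗ + TV_5/(1+r)^5 = 354.0367

$354.04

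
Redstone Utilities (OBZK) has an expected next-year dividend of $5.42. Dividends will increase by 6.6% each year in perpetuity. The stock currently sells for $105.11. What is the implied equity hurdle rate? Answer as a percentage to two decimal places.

11.76%

Rearranging the constant-growth DDM: r = D₁/P₀ + g.
r = 5.4200 / 105.11 + 0.066 = 0.05157 + 0.066 = 0.11757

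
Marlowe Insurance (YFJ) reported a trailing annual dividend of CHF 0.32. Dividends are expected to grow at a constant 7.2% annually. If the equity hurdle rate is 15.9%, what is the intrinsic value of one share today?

CHF 3.94

Gordon growth model: P₀ = D₁/(r − g). D₁ = 0.32 × (1 + 0.072) = 0.3430.
P₀ = 0.3430 / (0.159 − 0.072) = 0.3430 / 0.087 = 3.9430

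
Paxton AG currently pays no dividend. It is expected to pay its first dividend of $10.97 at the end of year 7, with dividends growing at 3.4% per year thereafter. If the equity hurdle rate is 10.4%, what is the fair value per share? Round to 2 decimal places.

$86.56

Deferred-dividend DDM. At t=6 the remaining stream is a growing perpetuity with first payment D_7 = 10.97.
V_6 = D_7/(r−g) = 10.97/(0.104−0.034) = 156.7143
P₀ = V_6/(1+r)^6 = 156.7143/(1+0.104)^6 = 86.5554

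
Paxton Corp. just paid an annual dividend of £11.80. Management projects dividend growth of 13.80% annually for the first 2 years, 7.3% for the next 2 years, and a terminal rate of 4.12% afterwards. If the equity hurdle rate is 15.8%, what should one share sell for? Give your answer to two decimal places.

Three-stage DDM. Project D₁…D_4; terminal Gordon value at t=4 with g = 0.0412; discount at r = 0.158.
D_1 = 13.4284
D_2 = 15.2815
D_3 = 16.3971
D_4 = 17.5941
TV_4 = 18.3189/(0.158−0.0412) = 156.8402
P₀ = Σ Dₜ/(1+r)ᵗ + TV_4/(1+r)^4 = 130.5573

£130.56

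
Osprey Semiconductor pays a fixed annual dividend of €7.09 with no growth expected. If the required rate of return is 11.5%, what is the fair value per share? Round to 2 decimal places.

Zero-growth DDM (perpetuity): P₀ = D/r = 7.09 / 0.115 = 61.6522

€61.65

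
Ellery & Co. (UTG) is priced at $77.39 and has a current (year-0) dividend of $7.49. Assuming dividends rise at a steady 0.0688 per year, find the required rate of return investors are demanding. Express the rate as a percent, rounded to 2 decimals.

Rearranging the constant-growth DDM: r = D₁/P₀ + g.
D₁ = 7.49 × (1 + 0.0688) = 8.0053.
r = 8.0053 / 77.39 + 0.0688 = 0.10344 + 0.0688 = 0.17224

17.22%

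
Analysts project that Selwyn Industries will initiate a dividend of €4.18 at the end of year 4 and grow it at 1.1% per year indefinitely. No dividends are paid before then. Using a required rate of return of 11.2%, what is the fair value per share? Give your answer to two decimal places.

Deferred-dividend DDM. At t=3 the remaining stream is a growing perpetuity with first payment D_4 = 4.18.
V_3 = D_4/(r−g) = 4.18/(0.112−0.011) = 41.3861
P₀ = V_3/(1+r)^3 = 41.3861/(1+0.112)^3 = 30.0982

€30.10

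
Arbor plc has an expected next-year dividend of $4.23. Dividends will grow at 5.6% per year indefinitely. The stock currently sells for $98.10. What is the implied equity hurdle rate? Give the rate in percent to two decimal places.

9.91%

Rearranging the constant-growth DDM: r = D₁/P₀ + g.
r = 4.2300 / 98.10 + 0.056 = 0.04312 + 0.056 = 0.09912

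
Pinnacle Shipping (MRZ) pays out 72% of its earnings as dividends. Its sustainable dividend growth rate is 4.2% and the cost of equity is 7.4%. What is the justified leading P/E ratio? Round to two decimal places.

Justified leading P/E = b/(r−g) = 0.72/(0.074−0.042) = 22.5000

22.50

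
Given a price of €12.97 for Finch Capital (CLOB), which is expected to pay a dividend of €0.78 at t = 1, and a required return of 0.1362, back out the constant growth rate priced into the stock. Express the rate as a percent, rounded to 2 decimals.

From P₀ = D₁/(r − g), the implied growth is g = r − D₁/P₀.
g = 0.1362 − 0.78/12.97 = 0.1362 − 0.06014 = 0.07606

7.61%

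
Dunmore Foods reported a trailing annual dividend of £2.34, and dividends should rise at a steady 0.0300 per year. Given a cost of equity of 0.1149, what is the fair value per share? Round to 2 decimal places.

Gordon growth model: P₀ = D₁/(r − g). D₁ = 2.34 × (1 + 0.03) = 2.4102.
P₀ = 2.4102 / (0.1149 − 0.03) = 2.4102 / 0.0849 = 28.3887

£28.39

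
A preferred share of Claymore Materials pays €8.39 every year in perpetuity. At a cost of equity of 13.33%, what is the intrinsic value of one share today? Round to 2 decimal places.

Zero-growth DDM (perpetuity): P₀ = D/r = 8.39 / 0.1333 = 62.9407

€62.94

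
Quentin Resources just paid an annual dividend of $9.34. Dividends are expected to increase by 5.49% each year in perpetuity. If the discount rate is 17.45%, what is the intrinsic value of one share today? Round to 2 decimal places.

Gordon growth model: P₀ = D₁/(r − g). D₁ = 9.34 × (1 + 0.0549) = 9.8528.
P₀ = 9.8528 / (0.1745 − 0.0549) = 9.8528 / 0.1196 = 82.3810

$82.38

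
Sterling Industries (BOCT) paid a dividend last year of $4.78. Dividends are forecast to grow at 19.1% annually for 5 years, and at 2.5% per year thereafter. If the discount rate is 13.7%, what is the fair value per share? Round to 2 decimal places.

Two-stage DDM. Project D₁…D_5 at 0.191, terminal growth 0.025, discount at r = 0.137.
D_1 = 5.6930
D_2 = 6.7803
D_3 = 8.0754
D_4 = 9.6178
D_5 = 11.4548
Terminal value at t=5: TV = D_6/(r−g) = 11.7411/(0.137−0.025) = 104.8317
P₀ = 5.6930/(1+0.137)^1 + 6.7803/(1+0.137)^2 + 8.0754/(1+0.137)^3 + 9.6178/(1+0.137)^4 + 11.4548/(1+0.137)^5 + 104.8317/(1+0.137)^5 = 82.6971

$82.70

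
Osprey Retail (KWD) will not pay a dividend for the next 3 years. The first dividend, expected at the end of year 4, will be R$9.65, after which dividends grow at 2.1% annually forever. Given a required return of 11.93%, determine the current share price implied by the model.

R$70.01

Deferred-dividend DDM. At t=3 the remaining stream is a growing perpetuity with first payment D_4 = 9.65.
V_3 = D_4/(r−g) = 9.65/(0.1193−0.021) = 98.1689
P₀ = V_3/(1+r)^3 = 98.1689/(1+0.1193)^3 = 70.0058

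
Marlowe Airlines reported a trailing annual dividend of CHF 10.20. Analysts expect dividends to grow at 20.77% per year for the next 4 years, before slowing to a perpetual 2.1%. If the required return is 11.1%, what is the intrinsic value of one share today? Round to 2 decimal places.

Two-stage DDM. Project D₁…D_4 at 0.2077, terminal growth 0.021, discount at r = 0.111.
D_1 = 12.3185
D_2 = 14.8771
D_3 = 17.9671
D_4 = 21.6988
Terminal value at t=4: TV = D_5/(r−g) = 22.1545/(0.111−0.021) = 246.1612
P₀ = 12.3185/(1+0.111)^1 + 14.8771/(1+0.111)^2 + 17.9671/(1+0.111)^3 + 21.6988/(1+0.111)^4 + 246.1612/(1+0.111)^4 = 212.0559

CHF 212.06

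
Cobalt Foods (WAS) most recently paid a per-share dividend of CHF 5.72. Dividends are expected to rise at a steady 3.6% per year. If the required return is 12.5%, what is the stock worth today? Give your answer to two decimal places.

CHF 66.58

Gordon growth model: P₀ = D₁/(r − g). D₁ = 5.72 × (1 + 0.036) = 5.9259.
P₀ = 5.9259 / (0.125 − 0.036) = 5.9259 / 0.089 = 66.5834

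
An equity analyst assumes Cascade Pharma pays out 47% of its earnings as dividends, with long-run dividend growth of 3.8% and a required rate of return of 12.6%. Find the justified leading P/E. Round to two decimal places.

Justified leading P/E = b/(r−g) = 0.47/(0.126−0.038) = 5.3409

5.34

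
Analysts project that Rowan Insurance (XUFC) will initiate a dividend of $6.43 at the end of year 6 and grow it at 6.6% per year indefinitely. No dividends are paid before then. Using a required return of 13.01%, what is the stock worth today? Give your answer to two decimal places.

Deferred-dividend DDM. At t=5 the remaining stream is a growing perpetuity with first payment D_6 = 6.43.
V_5 = D_6/(r−g) = 6.43/(0.1301−0.066) = 100.3120
P₀ = V_5/(1+r)^5 = 100.3120/(1+0.1301)^5 = 54.4213

$54.42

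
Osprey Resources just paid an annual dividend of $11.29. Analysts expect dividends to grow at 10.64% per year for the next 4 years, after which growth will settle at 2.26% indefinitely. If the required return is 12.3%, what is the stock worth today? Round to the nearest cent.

Two-stage DDM. Project D₁…D_4 at 0.1064, terminal growth 0.0226, discount at r = 0.123.
D_1 = 12.4913
D_2 = 13.8203
D_3 = 15.2908
D_4 = 16.9178
Terminal value at t=4: TV = D_5/(r−g) = 17.3001/(0.123−0.0226) = 172.3117
P₀ = 12.4913/(1+0.123)^1 + 13.8203/(1+0.123)^2 + 15.2908/(1+0.123)^3 + 16.9178/(1+0.123)^4 + 172.3117/(1+0.123)^4 = 151.8573

$151.86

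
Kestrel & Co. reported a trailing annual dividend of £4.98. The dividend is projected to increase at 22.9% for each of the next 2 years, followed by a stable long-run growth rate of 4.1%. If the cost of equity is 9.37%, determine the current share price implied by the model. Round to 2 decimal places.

£136.10

Two-stage DDM. Project D₁…D_2 at 0.229, terminal growth 0.041, discount at r = 0.0937.
D_1 = 6.1204
D_2 = 7.5220
Terminal value at t=2: TV = D_3/(r−g) = 7.8304/(0.0937−0.041) = 148.5844
P₀ = 6.1204/(1+0.0937)^1 + 7.5220/(1+0.0937)^2 + 148.5844/(1+0.0937)^2 = 136.1002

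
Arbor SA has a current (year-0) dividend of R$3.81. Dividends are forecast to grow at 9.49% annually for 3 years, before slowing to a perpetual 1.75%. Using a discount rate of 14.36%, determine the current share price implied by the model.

Two-stage DDM. Project D₁…D_3 at 0.0949, terminal growth 0.0175, discount at r = 0.1436.
D_1 = 4.1716
D_2 = 4.5675
D_3 = 5.0009
Terminal value at t=3: TV = D_4/(r−g) = 5.0884/(0.1436−0.0175) = 40.3522
P₀ = 4.1716/(1+0.1436)^1 + 4.5675/(1+0.1436)^2 + 5.0009/(1+0.1436)^3 + 40.3522/(1+0.1436)^3 = 37.4641

R$37.46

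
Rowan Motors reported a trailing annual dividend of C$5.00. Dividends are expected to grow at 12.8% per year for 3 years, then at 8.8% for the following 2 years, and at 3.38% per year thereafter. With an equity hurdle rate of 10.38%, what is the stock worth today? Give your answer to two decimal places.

Three-stage DDM. Project D₁…D_5; terminal Gordon value at t=5 with g = 0.0338; discount at r = 0.1038.
D_1 = 5.6400
D_2 = 6.3619
D_3 = 7.1762
D_4 = 7.8078
D_5 = 8.4948
TV_5 = 8.7820/(0.1038−0.0338) = 125.4566
P₀ = Σ Dₜ/(1+r)ᵗ + TV_5/(1+r)^5 = 102.6786

C$102.68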